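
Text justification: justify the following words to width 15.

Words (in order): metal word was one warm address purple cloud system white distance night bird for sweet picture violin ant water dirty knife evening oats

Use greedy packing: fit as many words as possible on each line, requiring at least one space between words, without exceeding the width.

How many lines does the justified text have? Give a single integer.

Line 1: ['metal', 'word', 'was'] (min_width=14, slack=1)
Line 2: ['one', 'warm'] (min_width=8, slack=7)
Line 3: ['address', 'purple'] (min_width=14, slack=1)
Line 4: ['cloud', 'system'] (min_width=12, slack=3)
Line 5: ['white', 'distance'] (min_width=14, slack=1)
Line 6: ['night', 'bird', 'for'] (min_width=14, slack=1)
Line 7: ['sweet', 'picture'] (min_width=13, slack=2)
Line 8: ['violin', 'ant'] (min_width=10, slack=5)
Line 9: ['water', 'dirty'] (min_width=11, slack=4)
Line 10: ['knife', 'evening'] (min_width=13, slack=2)
Line 11: ['oats'] (min_width=4, slack=11)
Total lines: 11

Answer: 11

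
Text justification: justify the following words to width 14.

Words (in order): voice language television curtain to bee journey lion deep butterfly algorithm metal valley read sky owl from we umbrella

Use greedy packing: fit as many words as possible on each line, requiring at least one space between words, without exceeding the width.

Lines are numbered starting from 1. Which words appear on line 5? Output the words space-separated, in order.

Answer: deep butterfly

Derivation:
Line 1: ['voice', 'language'] (min_width=14, slack=0)
Line 2: ['television'] (min_width=10, slack=4)
Line 3: ['curtain', 'to', 'bee'] (min_width=14, slack=0)
Line 4: ['journey', 'lion'] (min_width=12, slack=2)
Line 5: ['deep', 'butterfly'] (min_width=14, slack=0)
Line 6: ['algorithm'] (min_width=9, slack=5)
Line 7: ['metal', 'valley'] (min_width=12, slack=2)
Line 8: ['read', 'sky', 'owl'] (min_width=12, slack=2)
Line 9: ['from', 'we'] (min_width=7, slack=7)
Line 10: ['umbrella'] (min_width=8, slack=6)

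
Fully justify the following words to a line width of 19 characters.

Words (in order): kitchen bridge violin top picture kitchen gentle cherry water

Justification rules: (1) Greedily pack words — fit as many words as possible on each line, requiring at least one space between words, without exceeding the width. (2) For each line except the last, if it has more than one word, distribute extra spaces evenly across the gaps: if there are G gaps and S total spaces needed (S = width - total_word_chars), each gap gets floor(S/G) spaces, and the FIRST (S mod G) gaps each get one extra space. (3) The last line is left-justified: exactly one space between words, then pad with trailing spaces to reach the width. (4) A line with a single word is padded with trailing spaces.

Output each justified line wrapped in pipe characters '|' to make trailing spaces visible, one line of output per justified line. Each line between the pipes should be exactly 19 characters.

Line 1: ['kitchen', 'bridge'] (min_width=14, slack=5)
Line 2: ['violin', 'top', 'picture'] (min_width=18, slack=1)
Line 3: ['kitchen', 'gentle'] (min_width=14, slack=5)
Line 4: ['cherry', 'water'] (min_width=12, slack=7)

Answer: |kitchen      bridge|
|violin  top picture|
|kitchen      gentle|
|cherry water       |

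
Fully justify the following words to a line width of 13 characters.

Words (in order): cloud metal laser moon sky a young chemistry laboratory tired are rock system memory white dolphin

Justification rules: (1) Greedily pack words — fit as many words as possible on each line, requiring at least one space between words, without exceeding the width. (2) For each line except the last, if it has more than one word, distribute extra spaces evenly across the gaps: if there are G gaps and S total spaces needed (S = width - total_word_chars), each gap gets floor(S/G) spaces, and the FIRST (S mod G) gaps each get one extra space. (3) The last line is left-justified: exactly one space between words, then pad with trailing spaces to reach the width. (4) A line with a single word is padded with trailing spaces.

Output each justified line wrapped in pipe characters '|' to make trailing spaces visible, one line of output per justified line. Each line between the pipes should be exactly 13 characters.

Line 1: ['cloud', 'metal'] (min_width=11, slack=2)
Line 2: ['laser', 'moon'] (min_width=10, slack=3)
Line 3: ['sky', 'a', 'young'] (min_width=11, slack=2)
Line 4: ['chemistry'] (min_width=9, slack=4)
Line 5: ['laboratory'] (min_width=10, slack=3)
Line 6: ['tired', 'are'] (min_width=9, slack=4)
Line 7: ['rock', 'system'] (min_width=11, slack=2)
Line 8: ['memory', 'white'] (min_width=12, slack=1)
Line 9: ['dolphin'] (min_width=7, slack=6)

Answer: |cloud   metal|
|laser    moon|
|sky  a  young|
|chemistry    |
|laboratory   |
|tired     are|
|rock   system|
|memory  white|
|dolphin      |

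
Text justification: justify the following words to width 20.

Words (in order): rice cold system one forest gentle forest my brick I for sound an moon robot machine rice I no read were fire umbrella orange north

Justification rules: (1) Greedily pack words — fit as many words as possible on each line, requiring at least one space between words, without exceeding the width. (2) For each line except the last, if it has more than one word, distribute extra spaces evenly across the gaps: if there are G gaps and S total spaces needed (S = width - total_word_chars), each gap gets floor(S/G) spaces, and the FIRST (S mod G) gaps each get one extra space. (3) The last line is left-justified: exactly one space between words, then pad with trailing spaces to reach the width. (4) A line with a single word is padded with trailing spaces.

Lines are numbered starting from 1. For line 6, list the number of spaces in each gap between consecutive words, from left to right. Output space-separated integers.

Line 1: ['rice', 'cold', 'system', 'one'] (min_width=20, slack=0)
Line 2: ['forest', 'gentle', 'forest'] (min_width=20, slack=0)
Line 3: ['my', 'brick', 'I', 'for', 'sound'] (min_width=20, slack=0)
Line 4: ['an', 'moon', 'robot'] (min_width=13, slack=7)
Line 5: ['machine', 'rice', 'I', 'no'] (min_width=17, slack=3)
Line 6: ['read', 'were', 'fire'] (min_width=14, slack=6)
Line 7: ['umbrella', 'orange'] (min_width=15, slack=5)
Line 8: ['north'] (min_width=5, slack=15)

Answer: 4 4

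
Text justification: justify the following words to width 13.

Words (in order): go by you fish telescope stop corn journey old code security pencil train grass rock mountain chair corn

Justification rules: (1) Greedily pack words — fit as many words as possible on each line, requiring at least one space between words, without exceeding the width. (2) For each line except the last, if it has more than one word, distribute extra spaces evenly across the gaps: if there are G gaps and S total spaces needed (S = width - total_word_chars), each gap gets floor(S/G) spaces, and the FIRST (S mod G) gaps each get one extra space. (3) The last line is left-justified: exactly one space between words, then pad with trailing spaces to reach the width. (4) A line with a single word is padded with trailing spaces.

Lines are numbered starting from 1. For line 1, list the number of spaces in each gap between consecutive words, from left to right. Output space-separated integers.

Answer: 3 3

Derivation:
Line 1: ['go', 'by', 'you'] (min_width=9, slack=4)
Line 2: ['fish'] (min_width=4, slack=9)
Line 3: ['telescope'] (min_width=9, slack=4)
Line 4: ['stop', 'corn'] (min_width=9, slack=4)
Line 5: ['journey', 'old'] (min_width=11, slack=2)
Line 6: ['code', 'security'] (min_width=13, slack=0)
Line 7: ['pencil', 'train'] (min_width=12, slack=1)
Line 8: ['grass', 'rock'] (min_width=10, slack=3)
Line 9: ['mountain'] (min_width=8, slack=5)
Line 10: ['chair', 'corn'] (min_width=10, slack=3)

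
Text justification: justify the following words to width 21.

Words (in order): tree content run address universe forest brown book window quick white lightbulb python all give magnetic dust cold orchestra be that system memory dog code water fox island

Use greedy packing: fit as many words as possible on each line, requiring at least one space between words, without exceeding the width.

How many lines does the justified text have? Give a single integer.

Line 1: ['tree', 'content', 'run'] (min_width=16, slack=5)
Line 2: ['address', 'universe'] (min_width=16, slack=5)
Line 3: ['forest', 'brown', 'book'] (min_width=17, slack=4)
Line 4: ['window', 'quick', 'white'] (min_width=18, slack=3)
Line 5: ['lightbulb', 'python', 'all'] (min_width=20, slack=1)
Line 6: ['give', 'magnetic', 'dust'] (min_width=18, slack=3)
Line 7: ['cold', 'orchestra', 'be'] (min_width=17, slack=4)
Line 8: ['that', 'system', 'memory'] (min_width=18, slack=3)
Line 9: ['dog', 'code', 'water', 'fox'] (min_width=18, slack=3)
Line 10: ['island'] (min_width=6, slack=15)
Total lines: 10

Answer: 10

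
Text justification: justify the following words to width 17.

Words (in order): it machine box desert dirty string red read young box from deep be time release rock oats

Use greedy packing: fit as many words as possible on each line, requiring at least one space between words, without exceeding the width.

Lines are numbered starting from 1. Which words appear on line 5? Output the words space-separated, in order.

Answer: deep be time

Derivation:
Line 1: ['it', 'machine', 'box'] (min_width=14, slack=3)
Line 2: ['desert', 'dirty'] (min_width=12, slack=5)
Line 3: ['string', 'red', 'read'] (min_width=15, slack=2)
Line 4: ['young', 'box', 'from'] (min_width=14, slack=3)
Line 5: ['deep', 'be', 'time'] (min_width=12, slack=5)
Line 6: ['release', 'rock', 'oats'] (min_width=17, slack=0)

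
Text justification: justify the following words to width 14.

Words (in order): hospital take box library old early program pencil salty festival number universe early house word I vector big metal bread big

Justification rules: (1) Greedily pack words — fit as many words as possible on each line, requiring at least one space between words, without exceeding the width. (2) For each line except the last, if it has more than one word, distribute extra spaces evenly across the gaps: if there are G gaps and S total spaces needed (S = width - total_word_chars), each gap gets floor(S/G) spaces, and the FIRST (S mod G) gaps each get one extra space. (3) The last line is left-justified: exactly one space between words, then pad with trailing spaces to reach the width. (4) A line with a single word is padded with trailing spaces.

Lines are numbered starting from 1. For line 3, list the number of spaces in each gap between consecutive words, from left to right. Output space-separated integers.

Line 1: ['hospital', 'take'] (min_width=13, slack=1)
Line 2: ['box', 'library'] (min_width=11, slack=3)
Line 3: ['old', 'early'] (min_width=9, slack=5)
Line 4: ['program', 'pencil'] (min_width=14, slack=0)
Line 5: ['salty', 'festival'] (min_width=14, slack=0)
Line 6: ['number'] (min_width=6, slack=8)
Line 7: ['universe', 'early'] (min_width=14, slack=0)
Line 8: ['house', 'word', 'I'] (min_width=12, slack=2)
Line 9: ['vector', 'big'] (min_width=10, slack=4)
Line 10: ['metal', 'bread'] (min_width=11, slack=3)
Line 11: ['big'] (min_width=3, slack=11)

Answer: 6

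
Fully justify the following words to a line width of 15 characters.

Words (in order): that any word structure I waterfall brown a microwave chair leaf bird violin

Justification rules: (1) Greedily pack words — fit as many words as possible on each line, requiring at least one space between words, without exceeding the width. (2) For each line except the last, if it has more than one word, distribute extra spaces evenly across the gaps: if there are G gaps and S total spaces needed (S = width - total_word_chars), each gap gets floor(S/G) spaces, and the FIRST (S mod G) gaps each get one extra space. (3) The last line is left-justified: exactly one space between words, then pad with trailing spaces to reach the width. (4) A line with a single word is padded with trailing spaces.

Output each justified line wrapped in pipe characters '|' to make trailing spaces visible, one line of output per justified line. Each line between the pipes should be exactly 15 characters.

Line 1: ['that', 'any', 'word'] (min_width=13, slack=2)
Line 2: ['structure', 'I'] (min_width=11, slack=4)
Line 3: ['waterfall', 'brown'] (min_width=15, slack=0)
Line 4: ['a', 'microwave'] (min_width=11, slack=4)
Line 5: ['chair', 'leaf', 'bird'] (min_width=15, slack=0)
Line 6: ['violin'] (min_width=6, slack=9)

Answer: |that  any  word|
|structure     I|
|waterfall brown|
|a     microwave|
|chair leaf bird|
|violin         |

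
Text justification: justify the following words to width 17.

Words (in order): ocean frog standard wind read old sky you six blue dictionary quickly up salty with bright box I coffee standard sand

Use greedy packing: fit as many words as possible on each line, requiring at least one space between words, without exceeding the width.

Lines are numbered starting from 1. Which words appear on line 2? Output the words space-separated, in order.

Answer: standard wind

Derivation:
Line 1: ['ocean', 'frog'] (min_width=10, slack=7)
Line 2: ['standard', 'wind'] (min_width=13, slack=4)
Line 3: ['read', 'old', 'sky', 'you'] (min_width=16, slack=1)
Line 4: ['six', 'blue'] (min_width=8, slack=9)
Line 5: ['dictionary'] (min_width=10, slack=7)
Line 6: ['quickly', 'up', 'salty'] (min_width=16, slack=1)
Line 7: ['with', 'bright', 'box', 'I'] (min_width=17, slack=0)
Line 8: ['coffee', 'standard'] (min_width=15, slack=2)
Line 9: ['sand'] (min_width=4, slack=13)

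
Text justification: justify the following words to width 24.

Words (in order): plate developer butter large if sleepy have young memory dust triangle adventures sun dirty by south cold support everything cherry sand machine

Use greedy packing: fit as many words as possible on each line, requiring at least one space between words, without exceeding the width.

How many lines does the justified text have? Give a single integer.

Line 1: ['plate', 'developer', 'butter'] (min_width=22, slack=2)
Line 2: ['large', 'if', 'sleepy', 'have'] (min_width=20, slack=4)
Line 3: ['young', 'memory', 'dust'] (min_width=17, slack=7)
Line 4: ['triangle', 'adventures', 'sun'] (min_width=23, slack=1)
Line 5: ['dirty', 'by', 'south', 'cold'] (min_width=19, slack=5)
Line 6: ['support', 'everything'] (min_width=18, slack=6)
Line 7: ['cherry', 'sand', 'machine'] (min_width=19, slack=5)
Total lines: 7

Answer: 7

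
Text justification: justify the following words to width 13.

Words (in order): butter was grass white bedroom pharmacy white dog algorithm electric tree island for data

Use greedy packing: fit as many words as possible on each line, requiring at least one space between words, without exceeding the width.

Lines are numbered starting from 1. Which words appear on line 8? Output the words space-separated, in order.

Answer: island for

Derivation:
Line 1: ['butter', 'was'] (min_width=10, slack=3)
Line 2: ['grass', 'white'] (min_width=11, slack=2)
Line 3: ['bedroom'] (min_width=7, slack=6)
Line 4: ['pharmacy'] (min_width=8, slack=5)
Line 5: ['white', 'dog'] (min_width=9, slack=4)
Line 6: ['algorithm'] (min_width=9, slack=4)
Line 7: ['electric', 'tree'] (min_width=13, slack=0)
Line 8: ['island', 'for'] (min_width=10, slack=3)
Line 9: ['data'] (min_width=4, slack=9)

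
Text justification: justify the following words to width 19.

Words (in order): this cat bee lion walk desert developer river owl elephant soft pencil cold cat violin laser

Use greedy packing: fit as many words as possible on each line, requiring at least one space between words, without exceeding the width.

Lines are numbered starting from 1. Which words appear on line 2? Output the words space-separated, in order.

Line 1: ['this', 'cat', 'bee', 'lion'] (min_width=17, slack=2)
Line 2: ['walk', 'desert'] (min_width=11, slack=8)
Line 3: ['developer', 'river', 'owl'] (min_width=19, slack=0)
Line 4: ['elephant', 'soft'] (min_width=13, slack=6)
Line 5: ['pencil', 'cold', 'cat'] (min_width=15, slack=4)
Line 6: ['violin', 'laser'] (min_width=12, slack=7)

Answer: walk desert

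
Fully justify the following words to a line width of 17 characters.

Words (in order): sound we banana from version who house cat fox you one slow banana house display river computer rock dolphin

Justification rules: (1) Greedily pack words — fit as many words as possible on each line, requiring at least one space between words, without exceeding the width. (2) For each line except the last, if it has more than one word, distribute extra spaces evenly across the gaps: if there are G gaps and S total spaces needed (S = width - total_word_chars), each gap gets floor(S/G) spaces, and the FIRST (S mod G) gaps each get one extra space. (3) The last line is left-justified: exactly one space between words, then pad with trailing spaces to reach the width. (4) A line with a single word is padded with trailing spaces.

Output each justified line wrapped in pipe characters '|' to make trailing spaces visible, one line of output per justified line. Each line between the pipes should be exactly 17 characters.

Answer: |sound  we  banana|
|from  version who|
|house cat fox you|
|one  slow  banana|
|house     display|
|river    computer|
|rock dolphin     |

Derivation:
Line 1: ['sound', 'we', 'banana'] (min_width=15, slack=2)
Line 2: ['from', 'version', 'who'] (min_width=16, slack=1)
Line 3: ['house', 'cat', 'fox', 'you'] (min_width=17, slack=0)
Line 4: ['one', 'slow', 'banana'] (min_width=15, slack=2)
Line 5: ['house', 'display'] (min_width=13, slack=4)
Line 6: ['river', 'computer'] (min_width=14, slack=3)
Line 7: ['rock', 'dolphin'] (min_width=12, slack=5)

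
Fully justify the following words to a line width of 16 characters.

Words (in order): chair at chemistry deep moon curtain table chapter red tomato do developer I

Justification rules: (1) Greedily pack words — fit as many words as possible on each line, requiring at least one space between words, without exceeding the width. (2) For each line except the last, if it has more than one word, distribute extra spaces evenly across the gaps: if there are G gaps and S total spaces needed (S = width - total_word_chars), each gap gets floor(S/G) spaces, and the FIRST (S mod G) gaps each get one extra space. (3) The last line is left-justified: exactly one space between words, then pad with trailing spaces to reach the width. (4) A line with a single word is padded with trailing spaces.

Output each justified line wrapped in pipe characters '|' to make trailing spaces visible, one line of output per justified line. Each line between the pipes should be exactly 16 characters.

Line 1: ['chair', 'at'] (min_width=8, slack=8)
Line 2: ['chemistry', 'deep'] (min_width=14, slack=2)
Line 3: ['moon', 'curtain'] (min_width=12, slack=4)
Line 4: ['table', 'chapter'] (min_width=13, slack=3)
Line 5: ['red', 'tomato', 'do'] (min_width=13, slack=3)
Line 6: ['developer', 'I'] (min_width=11, slack=5)

Answer: |chair         at|
|chemistry   deep|
|moon     curtain|
|table    chapter|
|red   tomato  do|
|developer I     |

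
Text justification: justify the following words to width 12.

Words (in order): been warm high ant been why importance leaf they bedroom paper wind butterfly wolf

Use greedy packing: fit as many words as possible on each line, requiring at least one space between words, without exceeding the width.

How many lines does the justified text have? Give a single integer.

Answer: 9

Derivation:
Line 1: ['been', 'warm'] (min_width=9, slack=3)
Line 2: ['high', 'ant'] (min_width=8, slack=4)
Line 3: ['been', 'why'] (min_width=8, slack=4)
Line 4: ['importance'] (min_width=10, slack=2)
Line 5: ['leaf', 'they'] (min_width=9, slack=3)
Line 6: ['bedroom'] (min_width=7, slack=5)
Line 7: ['paper', 'wind'] (min_width=10, slack=2)
Line 8: ['butterfly'] (min_width=9, slack=3)
Line 9: ['wolf'] (min_width=4, slack=8)
Total lines: 9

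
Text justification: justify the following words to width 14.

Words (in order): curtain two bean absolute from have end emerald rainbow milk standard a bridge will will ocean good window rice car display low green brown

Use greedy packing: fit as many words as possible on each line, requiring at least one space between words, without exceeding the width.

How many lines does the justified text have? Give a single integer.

Line 1: ['curtain', 'two'] (min_width=11, slack=3)
Line 2: ['bean', 'absolute'] (min_width=13, slack=1)
Line 3: ['from', 'have', 'end'] (min_width=13, slack=1)
Line 4: ['emerald'] (min_width=7, slack=7)
Line 5: ['rainbow', 'milk'] (min_width=12, slack=2)
Line 6: ['standard', 'a'] (min_width=10, slack=4)
Line 7: ['bridge', 'will'] (min_width=11, slack=3)
Line 8: ['will', 'ocean'] (min_width=10, slack=4)
Line 9: ['good', 'window'] (min_width=11, slack=3)
Line 10: ['rice', 'car'] (min_width=8, slack=6)
Line 11: ['display', 'low'] (min_width=11, slack=3)
Line 12: ['green', 'brown'] (min_width=11, slack=3)
Total lines: 12

Answer: 12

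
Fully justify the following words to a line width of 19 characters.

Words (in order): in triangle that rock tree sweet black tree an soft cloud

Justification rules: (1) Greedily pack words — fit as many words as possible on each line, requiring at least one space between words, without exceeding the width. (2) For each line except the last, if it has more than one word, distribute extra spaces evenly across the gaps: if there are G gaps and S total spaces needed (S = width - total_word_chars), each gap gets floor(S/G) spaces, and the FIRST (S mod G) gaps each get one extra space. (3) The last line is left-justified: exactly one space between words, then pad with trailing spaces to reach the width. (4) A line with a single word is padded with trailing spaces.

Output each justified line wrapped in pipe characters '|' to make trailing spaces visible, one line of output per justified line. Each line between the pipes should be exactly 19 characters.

Line 1: ['in', 'triangle', 'that'] (min_width=16, slack=3)
Line 2: ['rock', 'tree', 'sweet'] (min_width=15, slack=4)
Line 3: ['black', 'tree', 'an', 'soft'] (min_width=18, slack=1)
Line 4: ['cloud'] (min_width=5, slack=14)

Answer: |in   triangle  that|
|rock   tree   sweet|
|black  tree an soft|
|cloud              |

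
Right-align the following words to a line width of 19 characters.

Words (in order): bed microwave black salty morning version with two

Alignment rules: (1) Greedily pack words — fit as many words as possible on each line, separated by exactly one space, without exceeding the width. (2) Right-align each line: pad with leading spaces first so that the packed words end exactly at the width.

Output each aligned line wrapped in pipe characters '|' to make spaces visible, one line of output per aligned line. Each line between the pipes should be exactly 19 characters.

Answer: |bed microwave black|
|      salty morning|
|   version with two|

Derivation:
Line 1: ['bed', 'microwave', 'black'] (min_width=19, slack=0)
Line 2: ['salty', 'morning'] (min_width=13, slack=6)
Line 3: ['version', 'with', 'two'] (min_width=16, slack=3)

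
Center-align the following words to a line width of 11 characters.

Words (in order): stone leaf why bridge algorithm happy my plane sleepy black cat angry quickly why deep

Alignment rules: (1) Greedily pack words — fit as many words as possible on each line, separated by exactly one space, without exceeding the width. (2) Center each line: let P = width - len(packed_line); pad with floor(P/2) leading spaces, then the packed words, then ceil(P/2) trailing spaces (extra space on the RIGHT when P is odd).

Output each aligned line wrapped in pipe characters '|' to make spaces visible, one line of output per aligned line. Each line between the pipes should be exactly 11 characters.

Line 1: ['stone', 'leaf'] (min_width=10, slack=1)
Line 2: ['why', 'bridge'] (min_width=10, slack=1)
Line 3: ['algorithm'] (min_width=9, slack=2)
Line 4: ['happy', 'my'] (min_width=8, slack=3)
Line 5: ['plane'] (min_width=5, slack=6)
Line 6: ['sleepy'] (min_width=6, slack=5)
Line 7: ['black', 'cat'] (min_width=9, slack=2)
Line 8: ['angry'] (min_width=5, slack=6)
Line 9: ['quickly', 'why'] (min_width=11, slack=0)
Line 10: ['deep'] (min_width=4, slack=7)

Answer: |stone leaf |
|why bridge |
| algorithm |
| happy my  |
|   plane   |
|  sleepy   |
| black cat |
|   angry   |
|quickly why|
|   deep    |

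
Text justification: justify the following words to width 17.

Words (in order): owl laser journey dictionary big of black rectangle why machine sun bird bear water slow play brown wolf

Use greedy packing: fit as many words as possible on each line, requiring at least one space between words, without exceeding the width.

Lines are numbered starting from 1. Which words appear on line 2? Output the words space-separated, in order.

Line 1: ['owl', 'laser', 'journey'] (min_width=17, slack=0)
Line 2: ['dictionary', 'big', 'of'] (min_width=17, slack=0)
Line 3: ['black', 'rectangle'] (min_width=15, slack=2)
Line 4: ['why', 'machine', 'sun'] (min_width=15, slack=2)
Line 5: ['bird', 'bear', 'water'] (min_width=15, slack=2)
Line 6: ['slow', 'play', 'brown'] (min_width=15, slack=2)
Line 7: ['wolf'] (min_width=4, slack=13)

Answer: dictionary big of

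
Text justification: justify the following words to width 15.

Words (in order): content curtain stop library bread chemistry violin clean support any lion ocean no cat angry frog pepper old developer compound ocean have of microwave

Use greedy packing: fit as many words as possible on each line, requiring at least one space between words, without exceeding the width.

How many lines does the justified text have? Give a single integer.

Line 1: ['content', 'curtain'] (min_width=15, slack=0)
Line 2: ['stop', 'library'] (min_width=12, slack=3)
Line 3: ['bread', 'chemistry'] (min_width=15, slack=0)
Line 4: ['violin', 'clean'] (min_width=12, slack=3)
Line 5: ['support', 'any'] (min_width=11, slack=4)
Line 6: ['lion', 'ocean', 'no'] (min_width=13, slack=2)
Line 7: ['cat', 'angry', 'frog'] (min_width=14, slack=1)
Line 8: ['pepper', 'old'] (min_width=10, slack=5)
Line 9: ['developer'] (min_width=9, slack=6)
Line 10: ['compound', 'ocean'] (min_width=14, slack=1)
Line 11: ['have', 'of'] (min_width=7, slack=8)
Line 12: ['microwave'] (min_width=9, slack=6)
Total lines: 12

Answer: 12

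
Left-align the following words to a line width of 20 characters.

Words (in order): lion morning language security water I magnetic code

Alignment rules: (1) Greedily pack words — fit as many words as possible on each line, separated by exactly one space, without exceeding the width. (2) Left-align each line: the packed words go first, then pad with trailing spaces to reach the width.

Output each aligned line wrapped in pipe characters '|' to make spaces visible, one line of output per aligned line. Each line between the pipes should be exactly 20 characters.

Line 1: ['lion', 'morning'] (min_width=12, slack=8)
Line 2: ['language', 'security'] (min_width=17, slack=3)
Line 3: ['water', 'I', 'magnetic'] (min_width=16, slack=4)
Line 4: ['code'] (min_width=4, slack=16)

Answer: |lion morning        |
|language security   |
|water I magnetic    |
|code                |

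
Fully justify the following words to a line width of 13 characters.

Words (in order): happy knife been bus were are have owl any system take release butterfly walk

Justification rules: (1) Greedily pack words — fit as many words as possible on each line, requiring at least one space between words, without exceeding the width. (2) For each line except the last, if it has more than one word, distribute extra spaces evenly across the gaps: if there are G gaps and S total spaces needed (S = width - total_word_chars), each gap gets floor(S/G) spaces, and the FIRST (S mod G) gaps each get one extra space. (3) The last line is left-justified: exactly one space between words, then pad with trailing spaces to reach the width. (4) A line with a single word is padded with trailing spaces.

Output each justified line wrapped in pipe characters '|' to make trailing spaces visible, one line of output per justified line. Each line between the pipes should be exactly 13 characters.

Answer: |happy   knife|
|been bus were|
|are  have owl|
|any    system|
|take  release|
|butterfly    |
|walk         |

Derivation:
Line 1: ['happy', 'knife'] (min_width=11, slack=2)
Line 2: ['been', 'bus', 'were'] (min_width=13, slack=0)
Line 3: ['are', 'have', 'owl'] (min_width=12, slack=1)
Line 4: ['any', 'system'] (min_width=10, slack=3)
Line 5: ['take', 'release'] (min_width=12, slack=1)
Line 6: ['butterfly'] (min_width=9, slack=4)
Line 7: ['walk'] (min_width=4, slack=9)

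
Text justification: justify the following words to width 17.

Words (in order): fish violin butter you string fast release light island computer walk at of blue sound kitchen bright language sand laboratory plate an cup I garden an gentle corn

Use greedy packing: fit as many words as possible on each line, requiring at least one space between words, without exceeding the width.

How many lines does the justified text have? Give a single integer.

Answer: 11

Derivation:
Line 1: ['fish', 'violin'] (min_width=11, slack=6)
Line 2: ['butter', 'you', 'string'] (min_width=17, slack=0)
Line 3: ['fast', 'release'] (min_width=12, slack=5)
Line 4: ['light', 'island'] (min_width=12, slack=5)
Line 5: ['computer', 'walk', 'at'] (min_width=16, slack=1)
Line 6: ['of', 'blue', 'sound'] (min_width=13, slack=4)
Line 7: ['kitchen', 'bright'] (min_width=14, slack=3)
Line 8: ['language', 'sand'] (min_width=13, slack=4)
Line 9: ['laboratory', 'plate'] (min_width=16, slack=1)
Line 10: ['an', 'cup', 'I', 'garden'] (min_width=15, slack=2)
Line 11: ['an', 'gentle', 'corn'] (min_width=14, slack=3)
Total lines: 11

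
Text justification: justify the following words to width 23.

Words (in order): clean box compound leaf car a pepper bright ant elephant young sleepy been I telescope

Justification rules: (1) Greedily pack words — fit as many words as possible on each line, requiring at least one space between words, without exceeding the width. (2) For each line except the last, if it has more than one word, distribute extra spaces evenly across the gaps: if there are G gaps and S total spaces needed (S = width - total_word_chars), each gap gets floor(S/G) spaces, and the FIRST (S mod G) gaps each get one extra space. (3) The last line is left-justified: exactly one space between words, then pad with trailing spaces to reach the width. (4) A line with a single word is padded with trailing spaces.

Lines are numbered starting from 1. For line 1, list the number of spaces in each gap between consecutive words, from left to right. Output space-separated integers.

Answer: 1 1 1

Derivation:
Line 1: ['clean', 'box', 'compound', 'leaf'] (min_width=23, slack=0)
Line 2: ['car', 'a', 'pepper', 'bright', 'ant'] (min_width=23, slack=0)
Line 3: ['elephant', 'young', 'sleepy'] (min_width=21, slack=2)
Line 4: ['been', 'I', 'telescope'] (min_width=16, slack=7)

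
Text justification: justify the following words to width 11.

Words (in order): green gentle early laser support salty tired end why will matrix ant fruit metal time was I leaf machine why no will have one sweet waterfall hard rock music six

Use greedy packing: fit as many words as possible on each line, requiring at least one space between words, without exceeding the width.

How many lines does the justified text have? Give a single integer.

Answer: 17

Derivation:
Line 1: ['green'] (min_width=5, slack=6)
Line 2: ['gentle'] (min_width=6, slack=5)
Line 3: ['early', 'laser'] (min_width=11, slack=0)
Line 4: ['support'] (min_width=7, slack=4)
Line 5: ['salty', 'tired'] (min_width=11, slack=0)
Line 6: ['end', 'why'] (min_width=7, slack=4)
Line 7: ['will', 'matrix'] (min_width=11, slack=0)
Line 8: ['ant', 'fruit'] (min_width=9, slack=2)
Line 9: ['metal', 'time'] (min_width=10, slack=1)
Line 10: ['was', 'I', 'leaf'] (min_width=10, slack=1)
Line 11: ['machine', 'why'] (min_width=11, slack=0)
Line 12: ['no', 'will'] (min_width=7, slack=4)
Line 13: ['have', 'one'] (min_width=8, slack=3)
Line 14: ['sweet'] (min_width=5, slack=6)
Line 15: ['waterfall'] (min_width=9, slack=2)
Line 16: ['hard', 'rock'] (min_width=9, slack=2)
Line 17: ['music', 'six'] (min_width=9, slack=2)
Total lines: 17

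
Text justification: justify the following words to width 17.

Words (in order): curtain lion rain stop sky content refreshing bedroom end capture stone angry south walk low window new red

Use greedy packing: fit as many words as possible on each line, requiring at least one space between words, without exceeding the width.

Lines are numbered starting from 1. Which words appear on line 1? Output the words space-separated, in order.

Line 1: ['curtain', 'lion', 'rain'] (min_width=17, slack=0)
Line 2: ['stop', 'sky', 'content'] (min_width=16, slack=1)
Line 3: ['refreshing'] (min_width=10, slack=7)
Line 4: ['bedroom', 'end'] (min_width=11, slack=6)
Line 5: ['capture', 'stone'] (min_width=13, slack=4)
Line 6: ['angry', 'south', 'walk'] (min_width=16, slack=1)
Line 7: ['low', 'window', 'new'] (min_width=14, slack=3)
Line 8: ['red'] (min_width=3, slack=14)

Answer: curtain lion rain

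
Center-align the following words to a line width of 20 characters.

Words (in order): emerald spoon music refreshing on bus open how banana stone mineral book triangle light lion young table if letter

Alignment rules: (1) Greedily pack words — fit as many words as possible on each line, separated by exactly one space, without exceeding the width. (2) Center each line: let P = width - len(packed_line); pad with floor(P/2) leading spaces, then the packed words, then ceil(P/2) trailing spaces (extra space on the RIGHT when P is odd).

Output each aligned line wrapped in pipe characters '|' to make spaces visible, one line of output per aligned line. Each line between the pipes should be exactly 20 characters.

Answer: |emerald spoon music |
| refreshing on bus  |
|  open how banana   |
| stone mineral book |
|triangle light lion |
|   young table if   |
|       letter       |

Derivation:
Line 1: ['emerald', 'spoon', 'music'] (min_width=19, slack=1)
Line 2: ['refreshing', 'on', 'bus'] (min_width=17, slack=3)
Line 3: ['open', 'how', 'banana'] (min_width=15, slack=5)
Line 4: ['stone', 'mineral', 'book'] (min_width=18, slack=2)
Line 5: ['triangle', 'light', 'lion'] (min_width=19, slack=1)
Line 6: ['young', 'table', 'if'] (min_width=14, slack=6)
Line 7: ['letter'] (min_width=6, slack=14)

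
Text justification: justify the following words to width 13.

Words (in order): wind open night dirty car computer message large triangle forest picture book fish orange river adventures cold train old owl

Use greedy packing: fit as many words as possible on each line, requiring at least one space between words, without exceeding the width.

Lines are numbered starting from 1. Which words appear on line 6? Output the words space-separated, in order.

Answer: forest

Derivation:
Line 1: ['wind', 'open'] (min_width=9, slack=4)
Line 2: ['night', 'dirty'] (min_width=11, slack=2)
Line 3: ['car', 'computer'] (min_width=12, slack=1)
Line 4: ['message', 'large'] (min_width=13, slack=0)
Line 5: ['triangle'] (min_width=8, slack=5)
Line 6: ['forest'] (min_width=6, slack=7)
Line 7: ['picture', 'book'] (min_width=12, slack=1)
Line 8: ['fish', 'orange'] (min_width=11, slack=2)
Line 9: ['river'] (min_width=5, slack=8)
Line 10: ['adventures'] (min_width=10, slack=3)
Line 11: ['cold', 'train'] (min_width=10, slack=3)
Line 12: ['old', 'owl'] (min_width=7, slack=6)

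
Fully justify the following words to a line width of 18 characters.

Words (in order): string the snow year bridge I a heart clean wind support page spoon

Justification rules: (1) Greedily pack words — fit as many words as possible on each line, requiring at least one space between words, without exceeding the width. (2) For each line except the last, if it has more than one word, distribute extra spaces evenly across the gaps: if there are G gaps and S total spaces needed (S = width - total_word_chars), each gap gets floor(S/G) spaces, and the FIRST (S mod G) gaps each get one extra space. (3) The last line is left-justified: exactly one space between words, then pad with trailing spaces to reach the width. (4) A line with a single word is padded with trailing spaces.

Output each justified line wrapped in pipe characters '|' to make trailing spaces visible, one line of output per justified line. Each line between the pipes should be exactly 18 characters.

Line 1: ['string', 'the', 'snow'] (min_width=15, slack=3)
Line 2: ['year', 'bridge', 'I', 'a'] (min_width=15, slack=3)
Line 3: ['heart', 'clean', 'wind'] (min_width=16, slack=2)
Line 4: ['support', 'page', 'spoon'] (min_width=18, slack=0)

Answer: |string   the  snow|
|year  bridge  I  a|
|heart  clean  wind|
|support page spoon|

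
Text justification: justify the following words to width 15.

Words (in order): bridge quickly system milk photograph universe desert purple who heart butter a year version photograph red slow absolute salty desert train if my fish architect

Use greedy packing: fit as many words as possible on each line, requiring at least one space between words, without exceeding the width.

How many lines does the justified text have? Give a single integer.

Answer: 12

Derivation:
Line 1: ['bridge', 'quickly'] (min_width=14, slack=1)
Line 2: ['system', 'milk'] (min_width=11, slack=4)
Line 3: ['photograph'] (min_width=10, slack=5)
Line 4: ['universe', 'desert'] (min_width=15, slack=0)
Line 5: ['purple', 'who'] (min_width=10, slack=5)
Line 6: ['heart', 'butter', 'a'] (min_width=14, slack=1)
Line 7: ['year', 'version'] (min_width=12, slack=3)
Line 8: ['photograph', 'red'] (min_width=14, slack=1)
Line 9: ['slow', 'absolute'] (min_width=13, slack=2)
Line 10: ['salty', 'desert'] (min_width=12, slack=3)
Line 11: ['train', 'if', 'my'] (min_width=11, slack=4)
Line 12: ['fish', 'architect'] (min_width=14, slack=1)
Total lines: 12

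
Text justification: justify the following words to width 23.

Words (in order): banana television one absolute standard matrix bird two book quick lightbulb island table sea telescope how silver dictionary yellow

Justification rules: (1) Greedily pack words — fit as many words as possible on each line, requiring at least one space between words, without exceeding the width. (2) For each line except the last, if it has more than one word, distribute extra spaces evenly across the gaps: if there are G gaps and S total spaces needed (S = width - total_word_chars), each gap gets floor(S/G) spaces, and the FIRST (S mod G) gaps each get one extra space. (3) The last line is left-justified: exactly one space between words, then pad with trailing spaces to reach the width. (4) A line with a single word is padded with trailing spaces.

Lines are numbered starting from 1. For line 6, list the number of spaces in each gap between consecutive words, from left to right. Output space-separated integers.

Line 1: ['banana', 'television', 'one'] (min_width=21, slack=2)
Line 2: ['absolute', 'standard'] (min_width=17, slack=6)
Line 3: ['matrix', 'bird', 'two', 'book'] (min_width=20, slack=3)
Line 4: ['quick', 'lightbulb', 'island'] (min_width=22, slack=1)
Line 5: ['table', 'sea', 'telescope', 'how'] (min_width=23, slack=0)
Line 6: ['silver', 'dictionary'] (min_width=17, slack=6)
Line 7: ['yellow'] (min_width=6, slack=17)

Answer: 7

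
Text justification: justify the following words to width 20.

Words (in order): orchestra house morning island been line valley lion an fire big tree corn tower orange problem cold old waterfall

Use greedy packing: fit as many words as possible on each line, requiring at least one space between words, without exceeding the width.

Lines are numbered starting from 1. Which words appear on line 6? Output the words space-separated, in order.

Answer: cold old waterfall

Derivation:
Line 1: ['orchestra', 'house'] (min_width=15, slack=5)
Line 2: ['morning', 'island', 'been'] (min_width=19, slack=1)
Line 3: ['line', 'valley', 'lion', 'an'] (min_width=19, slack=1)
Line 4: ['fire', 'big', 'tree', 'corn'] (min_width=18, slack=2)
Line 5: ['tower', 'orange', 'problem'] (min_width=20, slack=0)
Line 6: ['cold', 'old', 'waterfall'] (min_width=18, slack=2)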